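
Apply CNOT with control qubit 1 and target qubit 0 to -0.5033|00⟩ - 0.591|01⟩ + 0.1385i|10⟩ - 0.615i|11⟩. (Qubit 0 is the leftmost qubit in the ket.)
-0.5033|00⟩ - 0.615i|01⟩ + 0.1385i|10⟩ - 0.591|11⟩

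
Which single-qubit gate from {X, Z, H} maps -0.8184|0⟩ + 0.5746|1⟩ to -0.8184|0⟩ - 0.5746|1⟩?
Z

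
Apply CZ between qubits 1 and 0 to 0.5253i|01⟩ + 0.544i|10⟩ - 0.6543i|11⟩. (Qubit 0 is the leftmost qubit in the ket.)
0.5253i|01⟩ + 0.544i|10⟩ + 0.6543i|11⟩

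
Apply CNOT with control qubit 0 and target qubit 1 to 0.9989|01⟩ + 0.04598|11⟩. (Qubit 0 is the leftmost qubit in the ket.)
0.9989|01⟩ + 0.04598|10⟩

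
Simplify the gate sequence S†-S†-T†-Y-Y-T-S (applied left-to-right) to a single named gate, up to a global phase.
S†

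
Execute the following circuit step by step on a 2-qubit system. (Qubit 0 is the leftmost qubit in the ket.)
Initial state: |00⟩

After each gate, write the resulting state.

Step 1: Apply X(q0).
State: |10⟩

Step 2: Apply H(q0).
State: 1/√2|00⟩ - 1/√2|10⟩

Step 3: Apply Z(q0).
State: 1/√2|00⟩ + 1/√2|10⟩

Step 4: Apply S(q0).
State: 1/√2|00⟩ + (1/√2)i|10⟩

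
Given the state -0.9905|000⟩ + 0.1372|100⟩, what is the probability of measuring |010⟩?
0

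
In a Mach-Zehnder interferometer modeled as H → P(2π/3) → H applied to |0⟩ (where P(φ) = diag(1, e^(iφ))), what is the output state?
(0.25 + 0.433i)|0⟩ + (0.75 - 0.433i)|1⟩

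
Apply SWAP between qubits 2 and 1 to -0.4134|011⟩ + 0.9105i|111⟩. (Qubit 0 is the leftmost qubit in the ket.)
-0.4134|011⟩ + 0.9105i|111⟩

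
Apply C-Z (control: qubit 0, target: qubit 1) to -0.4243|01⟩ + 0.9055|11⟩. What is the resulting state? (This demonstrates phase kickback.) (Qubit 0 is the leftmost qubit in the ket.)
-0.4243|01⟩ - 0.9055|11⟩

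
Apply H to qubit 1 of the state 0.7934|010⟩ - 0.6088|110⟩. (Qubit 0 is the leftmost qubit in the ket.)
0.561|000⟩ - 0.561|010⟩ - 0.4305|100⟩ + 0.4305|110⟩

H on qubit 1 mixes each pair of kets that differ only in qubit 1: amplitudes (a, b) of (|…0…⟩, |…1…⟩) become ((a + b)/√2, (a − b)/√2). Kets absent from the input have amplitude 0.
(|000⟩, |010⟩): (a, b) = (0, 0.7934) → (0.561, -0.561)
(|100⟩, |110⟩): (a, b) = (0, -0.6088) → (-0.4305, 0.4305)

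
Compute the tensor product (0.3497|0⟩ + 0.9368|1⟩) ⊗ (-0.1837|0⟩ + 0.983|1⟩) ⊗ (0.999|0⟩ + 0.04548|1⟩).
-0.06418|000⟩ - 0.002922|001⟩ + 0.3434|010⟩ + 0.01563|011⟩ - 0.1719|100⟩ - 0.007827|101⟩ + 0.92|110⟩ + 0.04188|111⟩

amp(|b₁b₂…⟩) = product of the factor amplitudes for bits b₁, b₂, …; only kets whose every factor amplitude is nonzero survive.
|000⟩: (0.3497)(-0.1837)(0.999) = -0.06418
|001⟩: (0.3497)(-0.1837)(0.04548) = -0.002922
|010⟩: (0.3497)(0.983)(0.999) = 0.3434
|011⟩: (0.3497)(0.983)(0.04548) = 0.01563
|100⟩: (0.9368)(-0.1837)(0.999) = -0.1719
|101⟩: (0.9368)(-0.1837)(0.04548) = -0.007827
|110⟩: (0.9368)(0.983)(0.999) = 0.92
|111⟩: (0.9368)(0.983)(0.04548) = 0.04188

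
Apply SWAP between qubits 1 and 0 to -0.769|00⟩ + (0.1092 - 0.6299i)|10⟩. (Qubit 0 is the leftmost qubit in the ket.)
-0.769|00⟩ + (0.1092 - 0.6299i)|01⟩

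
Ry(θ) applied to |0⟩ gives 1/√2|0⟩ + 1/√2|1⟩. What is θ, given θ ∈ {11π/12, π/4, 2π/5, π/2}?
π/2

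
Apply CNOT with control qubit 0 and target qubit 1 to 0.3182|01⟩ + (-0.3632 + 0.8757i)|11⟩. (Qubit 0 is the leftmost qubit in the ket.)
0.3182|01⟩ + (-0.3632 + 0.8757i)|10⟩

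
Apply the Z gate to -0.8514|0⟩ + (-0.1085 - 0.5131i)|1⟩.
-0.8514|0⟩ + (0.1085 + 0.5131i)|1⟩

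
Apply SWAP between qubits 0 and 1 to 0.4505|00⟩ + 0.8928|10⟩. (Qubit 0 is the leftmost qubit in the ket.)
0.4505|00⟩ + 0.8928|01⟩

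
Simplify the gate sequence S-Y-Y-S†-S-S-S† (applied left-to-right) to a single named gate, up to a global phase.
S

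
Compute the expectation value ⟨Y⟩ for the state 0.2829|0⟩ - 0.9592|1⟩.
0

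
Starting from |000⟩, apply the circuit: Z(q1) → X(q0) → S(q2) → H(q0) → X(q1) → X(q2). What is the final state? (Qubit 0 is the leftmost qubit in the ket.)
1/√2|011⟩ - 1/√2|111⟩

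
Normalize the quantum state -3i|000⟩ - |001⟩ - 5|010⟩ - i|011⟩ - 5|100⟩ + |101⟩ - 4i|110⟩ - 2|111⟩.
-0.3313i|000⟩ - 0.1104|001⟩ - 0.5522|010⟩ - 0.1104i|011⟩ - 0.5522|100⟩ + 0.1104|101⟩ - 0.4417i|110⟩ - 0.2209|111⟩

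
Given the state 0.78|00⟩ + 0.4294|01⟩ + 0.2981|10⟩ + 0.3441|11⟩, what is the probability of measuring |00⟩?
0.6084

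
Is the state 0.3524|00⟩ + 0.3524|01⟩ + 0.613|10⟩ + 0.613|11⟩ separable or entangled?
Separable

Writing the state as a|00⟩ + b|01⟩ + c|10⟩ + d|11⟩, it is a product state iff ad − bc = 0.
Here (a, b, c, d) = (0.3524, 0.3524, 0.613, 0.613): ad − bc = (0.3524)(0.613) − (0.3524)(0.613) = 0, so the state is separable.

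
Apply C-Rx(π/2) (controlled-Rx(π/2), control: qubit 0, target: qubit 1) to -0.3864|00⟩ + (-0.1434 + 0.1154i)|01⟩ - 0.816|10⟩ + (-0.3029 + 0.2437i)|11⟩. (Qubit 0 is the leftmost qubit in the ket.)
-0.3864|00⟩ + (-0.1434 + 0.1154i)|01⟩ + (-0.4047 + 0.2142i)|10⟩ + (-0.2142 + 0.7493i)|11⟩

C-Rx(π/2) leaves the control-|0⟩ kets |00⟩, |01⟩ unchanged and applies Rx(π/2) to qubit 1 on the control-|1⟩ pair (|10⟩, |11⟩).
Rx(π/2) = [[cos(θ/2), −i·sin(θ/2)], [−i·sin(θ/2), cos(θ/2)]]; θ = π/2, cos(θ/2) ≈ 0.707107, sin(θ/2) ≈ 0.707107.
With a = amp(|10⟩) = -0.816 and b = amp(|11⟩) = (-0.3029 + 0.2437i):
new amp(|10⟩) = (0.707107)·a + (-0.707107i)·b = (-0.4047 + 0.2142i)
new amp(|11⟩) = (-0.707107i)·a + (0.707107)·b = (-0.2142 + 0.7493i)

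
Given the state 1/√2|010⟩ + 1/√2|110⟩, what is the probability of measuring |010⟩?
1/2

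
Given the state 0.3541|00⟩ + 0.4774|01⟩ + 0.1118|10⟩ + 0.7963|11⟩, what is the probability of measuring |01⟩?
0.2279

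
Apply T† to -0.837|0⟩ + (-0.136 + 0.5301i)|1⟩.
-0.837|0⟩ + (0.2787 + 0.471i)|1⟩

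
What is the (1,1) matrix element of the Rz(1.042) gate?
(0.8673 + 0.4977i)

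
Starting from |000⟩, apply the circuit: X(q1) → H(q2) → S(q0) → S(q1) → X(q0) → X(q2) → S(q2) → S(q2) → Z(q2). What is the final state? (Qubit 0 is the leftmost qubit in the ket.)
(1/√2)i|110⟩ + (1/√2)i|111⟩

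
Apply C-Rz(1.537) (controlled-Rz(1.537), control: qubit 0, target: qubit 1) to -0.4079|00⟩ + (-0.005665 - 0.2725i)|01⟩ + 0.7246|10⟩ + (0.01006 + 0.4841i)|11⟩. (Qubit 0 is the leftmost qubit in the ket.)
-0.4079|00⟩ + (-0.005665 - 0.2725i)|01⟩ + (0.521 - 0.5036i)|10⟩ + (-0.3292 + 0.355i)|11⟩

C-Rz(1.537) leaves the control-|0⟩ kets |00⟩, |01⟩ unchanged and applies Rz(1.537) to qubit 1 on the control-|1⟩ pair (|10⟩, |11⟩).
Rz(1.537) = [[e^(−iθ/2), 0], [0, e^(iθ/2)]] with e^(±iθ/2) = cos(θ/2) ± i·sin(θ/2); θ = 1.537, cos(θ/2) ≈ 0.718954, sin(θ/2) ≈ 0.695058.
With a = amp(|10⟩) = 0.7246 and b = amp(|11⟩) = (0.01006 + 0.4841i):
new amp(|10⟩) = (0.718954 - 0.695058i)·a = (0.521 - 0.5036i)
new amp(|11⟩) = (0.718954 + 0.695058i)·b = (-0.3292 + 0.355i)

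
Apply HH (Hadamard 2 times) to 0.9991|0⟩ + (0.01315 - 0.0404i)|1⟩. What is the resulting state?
0.9991|0⟩ + (0.01315 - 0.0404i)|1⟩

H² = I, so an even number of Hadamards cancels: H^2 = I and the state is unchanged.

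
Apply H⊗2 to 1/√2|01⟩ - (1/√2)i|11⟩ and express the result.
(1/√8 - (1/√8)i)|00⟩ + (-1/√8 + (1/√8)i)|01⟩ + (1/√8 + (1/√8)i)|10⟩ + (-1/√8 - (1/√8)i)|11⟩

H⊗2 gives amp(|y⟩) = (1/2) Σ_x (−1)^(x·y) amp(|x⟩), where x·y is the number of positions in which both x and y have a 1.
|00⟩: (1/√2 - (1/√2)i)/2 = (1/√8 - (1/√8)i)
|01⟩: (-1/√2 + (1/√2)i)/2 = (-1/√8 + (1/√8)i)
|10⟩: (1/√2 + (1/√2)i)/2 = (1/√8 + (1/√8)i)
|11⟩: (-1/√2 - (1/√2)i)/2 = (-1/√8 - (1/√8)i)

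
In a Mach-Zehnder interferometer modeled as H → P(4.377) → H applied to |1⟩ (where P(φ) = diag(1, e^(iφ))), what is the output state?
(0.6646 + 0.4721i)|0⟩ + (0.3354 - 0.4721i)|1⟩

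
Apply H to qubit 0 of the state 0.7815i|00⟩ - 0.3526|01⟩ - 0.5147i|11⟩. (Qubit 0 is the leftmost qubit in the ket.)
0.5526i|00⟩ + (-0.2493 - 0.3639i)|01⟩ + 0.5526i|10⟩ + (-0.2493 + 0.3639i)|11⟩

H on qubit 0 mixes each pair of kets that differ only in qubit 0: amplitudes (a, b) of (|…0…⟩, |…1…⟩) become ((a + b)/√2, (a − b)/√2). Kets absent from the input have amplitude 0.
(|00⟩, |10⟩): (a, b) = (0.7815i, 0) → (0.5526i, 0.5526i)
(|01⟩, |11⟩): (a, b) = (-0.3526, -0.5147i) → ((-0.2493 - 0.3639i), (-0.2493 + 0.3639i))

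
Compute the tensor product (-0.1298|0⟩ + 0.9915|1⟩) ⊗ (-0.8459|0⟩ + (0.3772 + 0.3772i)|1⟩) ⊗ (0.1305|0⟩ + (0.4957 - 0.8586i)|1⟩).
0.01433|000⟩ + (0.05443 - 0.09427i)|001⟩ + (-0.006389 - 0.006389i)|010⟩ + (-0.06631 + 0.01777i)|011⟩ - 0.1095|100⟩ + (-0.4157 + 0.7201i)|101⟩ + (0.04881 + 0.04881i)|110⟩ + (0.5065 - 0.1357i)|111⟩

amp(|b₁b₂…⟩) = product of the factor amplitudes for bits b₁, b₂, …; only kets whose every factor amplitude is nonzero survive.
|000⟩: (-0.1298)(-0.8459)(0.1305) = 0.01433
|001⟩: (-0.1298)(-0.8459)(0.4957 - 0.8586i) = (0.05443 - 0.09427i)
|010⟩: (-0.1298)(0.3772 + 0.3772i)(0.1305) = (-0.006389 - 0.006389i)
|011⟩: (-0.1298)(0.3772 + 0.3772i)(0.4957 - 0.8586i) = (-0.06631 + 0.01777i)
|100⟩: (0.9915)(-0.8459)(0.1305) = -0.1095
|101⟩: (0.9915)(-0.8459)(0.4957 - 0.8586i) = (-0.4157 + 0.7201i)
|110⟩: (0.9915)(0.3772 + 0.3772i)(0.1305) = (0.04881 + 0.04881i)
|111⟩: (0.9915)(0.3772 + 0.3772i)(0.4957 - 0.8586i) = (0.5065 - 0.1357i)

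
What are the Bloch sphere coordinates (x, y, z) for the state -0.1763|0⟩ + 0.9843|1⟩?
(-0.3471, 0, -0.9378)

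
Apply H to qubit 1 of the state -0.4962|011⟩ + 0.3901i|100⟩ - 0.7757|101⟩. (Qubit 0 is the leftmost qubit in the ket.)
-0.3509|001⟩ + 0.3509|011⟩ + 0.2758i|100⟩ - 0.5485|101⟩ + 0.2758i|110⟩ - 0.5485|111⟩

H on qubit 1 mixes each pair of kets that differ only in qubit 1: amplitudes (a, b) of (|…0…⟩, |…1…⟩) become ((a + b)/√2, (a − b)/√2). Kets absent from the input have amplitude 0.
(|001⟩, |011⟩): (a, b) = (0, -0.4962) → (-0.3509, 0.3509)
(|100⟩, |110⟩): (a, b) = (0.3901i, 0) → (0.2758i, 0.2758i)
(|101⟩, |111⟩): (a, b) = (-0.7757, 0) → (-0.5485, -0.5485)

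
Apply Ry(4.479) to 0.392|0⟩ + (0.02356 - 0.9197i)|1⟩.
(-0.2615 + 0.7216i)|0⟩ + (0.293 + 0.5702i)|1⟩

Ry(4.479) = [[cos(θ/2), −sin(θ/2)], [sin(θ/2), cos(θ/2)]]; θ = 4.479, cos(θ/2) ≈ -0.619969, sin(θ/2) ≈ 0.784626.
With a = amp(|0⟩) = 0.392 and b = amp(|1⟩) = (0.02356 - 0.9197i):
new amp(|0⟩) = (-0.619969)·a + (-0.784626)·b = (-0.2615 + 0.7216i)
new amp(|1⟩) = (0.784626)·a + (-0.619969)·b = (0.293 + 0.5702i)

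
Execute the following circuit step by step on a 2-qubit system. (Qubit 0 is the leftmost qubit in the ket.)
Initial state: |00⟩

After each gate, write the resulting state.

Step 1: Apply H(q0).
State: 1/√2|00⟩ + 1/√2|10⟩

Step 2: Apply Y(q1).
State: (1/√2)i|01⟩ + (1/√2)i|11⟩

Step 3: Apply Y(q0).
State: 1/√2|01⟩ - 1/√2|11⟩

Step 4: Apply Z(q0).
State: 1/√2|01⟩ + 1/√2|11⟩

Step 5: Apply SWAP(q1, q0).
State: 1/√2|10⟩ + 1/√2|11⟩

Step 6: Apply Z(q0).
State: -1/√2|10⟩ - 1/√2|11⟩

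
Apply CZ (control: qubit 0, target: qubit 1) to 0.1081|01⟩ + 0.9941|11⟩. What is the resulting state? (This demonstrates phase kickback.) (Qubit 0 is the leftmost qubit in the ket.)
0.1081|01⟩ - 0.9941|11⟩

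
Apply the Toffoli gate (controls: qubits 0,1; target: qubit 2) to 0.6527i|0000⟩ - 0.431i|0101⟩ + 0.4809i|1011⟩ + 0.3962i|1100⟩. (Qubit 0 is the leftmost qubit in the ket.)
0.6527i|0000⟩ - 0.431i|0101⟩ + 0.4809i|1011⟩ + 0.3962i|1110⟩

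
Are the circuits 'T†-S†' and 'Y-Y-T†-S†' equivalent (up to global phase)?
Yes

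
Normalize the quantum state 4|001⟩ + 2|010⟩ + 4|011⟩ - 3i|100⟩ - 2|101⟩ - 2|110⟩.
0.5494|001⟩ + 0.2747|010⟩ + 0.5494|011⟩ - 0.4121i|100⟩ - 0.2747|101⟩ - 0.2747|110⟩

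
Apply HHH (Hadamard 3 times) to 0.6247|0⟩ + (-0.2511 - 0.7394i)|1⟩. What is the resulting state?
(0.2642 - 0.5228i)|0⟩ + (0.6193 + 0.5228i)|1⟩

H² = I, so H^3 = H: a single Hadamard. With (a, b) = (0.6247, (-0.2511 - 0.7394i)), H gives ((a + b)/√2, (a − b)/√2) = ((0.2642 - 0.5228i), (0.6193 + 0.5228i)).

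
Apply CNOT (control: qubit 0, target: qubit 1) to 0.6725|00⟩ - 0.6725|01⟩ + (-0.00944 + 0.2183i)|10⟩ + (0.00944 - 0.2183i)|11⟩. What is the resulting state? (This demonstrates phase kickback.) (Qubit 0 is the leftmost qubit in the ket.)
0.6725|00⟩ - 0.6725|01⟩ + (0.00944 - 0.2183i)|10⟩ + (-0.00944 + 0.2183i)|11⟩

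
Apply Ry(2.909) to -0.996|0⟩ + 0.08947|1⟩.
-0.2044|0⟩ - 0.9789|1⟩

Ry(2.909) = [[cos(θ/2), −sin(θ/2)], [sin(θ/2), cos(θ/2)]]; θ = 2.909, cos(θ/2) ≈ 0.116034, sin(θ/2) ≈ 0.993245.
With a = amp(|0⟩) = -0.996 and b = amp(|1⟩) = 0.08947:
new amp(|0⟩) = (0.116034)·a + (-0.993245)·b = -0.2044
new amp(|1⟩) = (0.993245)·a + (0.116034)·b = -0.9789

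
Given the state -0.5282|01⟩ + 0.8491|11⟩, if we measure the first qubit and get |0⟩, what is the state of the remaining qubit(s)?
-|1⟩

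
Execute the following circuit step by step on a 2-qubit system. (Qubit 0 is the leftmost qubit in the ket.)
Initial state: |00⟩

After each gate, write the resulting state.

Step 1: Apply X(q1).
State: |01⟩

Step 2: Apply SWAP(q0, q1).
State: |10⟩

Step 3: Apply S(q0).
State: i|10⟩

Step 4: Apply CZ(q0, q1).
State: i|10⟩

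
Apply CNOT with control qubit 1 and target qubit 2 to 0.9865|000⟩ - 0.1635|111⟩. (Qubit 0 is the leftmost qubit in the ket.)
0.9865|000⟩ - 0.1635|110⟩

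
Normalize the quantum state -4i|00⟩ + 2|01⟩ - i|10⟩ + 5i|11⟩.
-0.5898i|00⟩ + 0.2949|01⟩ - 0.1474i|10⟩ + 0.7372i|11⟩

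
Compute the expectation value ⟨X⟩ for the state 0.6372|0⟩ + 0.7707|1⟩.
0.9822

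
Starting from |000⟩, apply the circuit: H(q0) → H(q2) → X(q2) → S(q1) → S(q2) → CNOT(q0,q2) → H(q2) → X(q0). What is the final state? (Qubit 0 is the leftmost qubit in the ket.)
(1/√8 + (1/√8)i)|000⟩ + (-1/√8 + (1/√8)i)|001⟩ + (1/√8 + (1/√8)i)|100⟩ + (1/√8 - (1/√8)i)|101⟩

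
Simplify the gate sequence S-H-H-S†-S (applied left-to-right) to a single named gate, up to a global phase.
S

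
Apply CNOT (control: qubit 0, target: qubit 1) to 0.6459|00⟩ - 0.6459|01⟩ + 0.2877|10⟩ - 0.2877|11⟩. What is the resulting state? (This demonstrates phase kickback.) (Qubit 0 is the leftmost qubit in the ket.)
0.6459|00⟩ - 0.6459|01⟩ - 0.2877|10⟩ + 0.2877|11⟩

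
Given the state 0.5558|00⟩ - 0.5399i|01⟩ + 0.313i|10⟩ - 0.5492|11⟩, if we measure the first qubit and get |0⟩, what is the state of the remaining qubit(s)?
0.7173|0⟩ - 0.6968i|1⟩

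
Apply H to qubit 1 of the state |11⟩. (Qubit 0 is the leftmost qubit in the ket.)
1/√2|10⟩ - 1/√2|11⟩

H on qubit 1 mixes each pair of kets that differ only in qubit 1: amplitudes (a, b) of (|…0…⟩, |…1…⟩) become ((a + b)/√2, (a − b)/√2). Kets absent from the input have amplitude 0.
(|10⟩, |11⟩): (a, b) = (0, 1) → (1/√2, -1/√2)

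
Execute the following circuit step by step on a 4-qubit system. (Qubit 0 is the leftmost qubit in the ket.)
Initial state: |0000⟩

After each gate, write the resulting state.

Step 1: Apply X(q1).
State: |0100⟩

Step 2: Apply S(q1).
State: i|0100⟩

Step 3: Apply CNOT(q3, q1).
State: i|0100⟩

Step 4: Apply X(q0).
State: i|1100⟩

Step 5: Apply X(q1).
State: i|1000⟩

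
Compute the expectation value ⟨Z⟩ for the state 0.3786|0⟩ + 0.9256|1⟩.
-0.7134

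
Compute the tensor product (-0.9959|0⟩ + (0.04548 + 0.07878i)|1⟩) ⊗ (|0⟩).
-0.9959|00⟩ + (0.04548 + 0.07878i)|10⟩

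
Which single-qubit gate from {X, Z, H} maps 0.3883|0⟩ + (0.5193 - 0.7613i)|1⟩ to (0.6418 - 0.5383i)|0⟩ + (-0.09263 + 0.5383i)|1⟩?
H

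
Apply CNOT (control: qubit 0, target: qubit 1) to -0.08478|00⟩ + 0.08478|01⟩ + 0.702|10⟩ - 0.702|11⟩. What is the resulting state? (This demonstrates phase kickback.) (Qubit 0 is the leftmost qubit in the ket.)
-0.08478|00⟩ + 0.08478|01⟩ - 0.702|10⟩ + 0.702|11⟩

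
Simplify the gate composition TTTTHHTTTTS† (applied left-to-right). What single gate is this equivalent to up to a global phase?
S†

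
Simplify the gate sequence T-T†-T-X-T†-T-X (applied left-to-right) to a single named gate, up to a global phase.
T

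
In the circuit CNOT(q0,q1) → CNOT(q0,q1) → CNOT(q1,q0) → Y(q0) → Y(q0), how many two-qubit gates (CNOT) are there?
3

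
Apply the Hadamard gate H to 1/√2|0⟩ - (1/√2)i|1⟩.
(1/2 - (1/2)i)|0⟩ + (1/2 + (1/2)i)|1⟩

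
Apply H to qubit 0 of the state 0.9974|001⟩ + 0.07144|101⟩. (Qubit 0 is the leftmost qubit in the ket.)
0.7558|001⟩ + 0.6548|101⟩

H on qubit 0 mixes each pair of kets that differ only in qubit 0: amplitudes (a, b) of (|…0…⟩, |…1…⟩) become ((a + b)/√2, (a − b)/√2). Kets absent from the input have amplitude 0.
(|001⟩, |101⟩): (a, b) = (0.9974, 0.07144) → (0.7558, 0.6548)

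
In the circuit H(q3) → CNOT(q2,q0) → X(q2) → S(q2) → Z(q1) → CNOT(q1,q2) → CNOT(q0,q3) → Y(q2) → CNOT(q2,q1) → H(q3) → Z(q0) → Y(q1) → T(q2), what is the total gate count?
13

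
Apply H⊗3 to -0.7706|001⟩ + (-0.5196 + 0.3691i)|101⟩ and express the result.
(-0.4562 + 0.1305i)|000⟩ + (0.4562 - 0.1305i)|001⟩ + (-0.4562 + 0.1305i)|010⟩ + (0.4562 - 0.1305i)|011⟩ + (-0.08874 - 0.1305i)|100⟩ + (0.08874 + 0.1305i)|101⟩ + (-0.08874 - 0.1305i)|110⟩ + (0.08874 + 0.1305i)|111⟩

H⊗3 gives amp(|y⟩) = (1/2√2) Σ_x (−1)^(x·y) amp(|x⟩), where x·y is the number of positions in which both x and y have a 1.
|000⟩: (-0.7706 + (-0.5196 + 0.3691i))/(2√2) = (-0.4562 + 0.1305i)
|001⟩: (0.7706 - (-0.5196 + 0.3691i))/(2√2) = (0.4562 - 0.1305i)
|010⟩: (-0.7706 + (-0.5196 + 0.3691i))/(2√2) = (-0.4562 + 0.1305i)
|011⟩: (0.7706 - (-0.5196 + 0.3691i))/(2√2) = (0.4562 - 0.1305i)
|100⟩: (-0.7706 - (-0.5196 + 0.3691i))/(2√2) = (-0.08874 - 0.1305i)
|101⟩: (0.7706 + (-0.5196 + 0.3691i))/(2√2) = (0.08874 + 0.1305i)
|110⟩: (-0.7706 - (-0.5196 + 0.3691i))/(2√2) = (-0.08874 - 0.1305i)
|111⟩: (0.7706 + (-0.5196 + 0.3691i))/(2√2) = (0.08874 + 0.1305i)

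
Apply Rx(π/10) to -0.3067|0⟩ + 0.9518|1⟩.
(-0.3029 - 0.1489i)|0⟩ + (0.9401 + 0.04798i)|1⟩

Rx(π/10) = [[cos(θ/2), −i·sin(θ/2)], [−i·sin(θ/2), cos(θ/2)]]; θ = π/10, cos(θ/2) ≈ 0.987688, sin(θ/2) ≈ 0.156434.
With a = amp(|0⟩) = -0.3067 and b = amp(|1⟩) = 0.9518:
new amp(|0⟩) = (0.987688)·a + (-0.156434i)·b = (-0.3029 - 0.1489i)
new amp(|1⟩) = (-0.156434i)·a + (0.987688)·b = (0.9401 + 0.04798i)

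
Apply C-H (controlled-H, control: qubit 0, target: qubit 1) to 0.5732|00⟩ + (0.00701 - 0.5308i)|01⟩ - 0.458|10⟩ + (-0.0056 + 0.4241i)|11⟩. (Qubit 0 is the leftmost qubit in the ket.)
0.5732|00⟩ + (0.00701 - 0.5308i)|01⟩ + (-0.3278 + 0.2999i)|10⟩ + (-0.3199 - 0.2999i)|11⟩

C-H leaves the control-|0⟩ kets |00⟩, |01⟩ unchanged and applies H to qubit 1 on the control-|1⟩ pair (|10⟩, |11⟩).
H = [[1/√2, 1/√2], [1/√2, -1/√2]].
With a = amp(|10⟩) = -0.458 and b = amp(|11⟩) = (-0.0056 + 0.4241i):
new amp(|10⟩) = (1/√2)·a + (1/√2)·b = (-0.3278 + 0.2999i)
new amp(|11⟩) = (1/√2)·a + (-1/√2)·b = (-0.3199 - 0.2999i)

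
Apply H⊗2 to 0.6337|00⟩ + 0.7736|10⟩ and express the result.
0.7037|00⟩ + 0.7037|01⟩ - 0.06995|10⟩ - 0.06995|11⟩

H⊗2 gives amp(|y⟩) = (1/2) Σ_x (−1)^(x·y) amp(|x⟩), where x·y is the number of positions in which both x and y have a 1.
|00⟩: (0.6337 + 0.7736)/2 = 0.7037
|01⟩: (0.6337 + 0.7736)/2 = 0.7037
|10⟩: (0.6337 - 0.7736)/2 = -0.06995
|11⟩: (0.6337 - 0.7736)/2 = -0.06995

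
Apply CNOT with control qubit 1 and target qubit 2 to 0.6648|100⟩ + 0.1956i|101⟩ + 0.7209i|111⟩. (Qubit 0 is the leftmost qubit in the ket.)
0.6648|100⟩ + 0.1956i|101⟩ + 0.7209i|110⟩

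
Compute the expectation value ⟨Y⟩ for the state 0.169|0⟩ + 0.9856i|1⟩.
0.3331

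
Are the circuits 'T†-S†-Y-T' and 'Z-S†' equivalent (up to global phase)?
No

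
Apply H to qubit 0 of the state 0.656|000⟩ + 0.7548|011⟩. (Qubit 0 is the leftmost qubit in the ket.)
0.4639|000⟩ + 0.5337|011⟩ + 0.4639|100⟩ + 0.5337|111⟩

H on qubit 0 mixes each pair of kets that differ only in qubit 0: amplitudes (a, b) of (|…0…⟩, |…1…⟩) become ((a + b)/√2, (a − b)/√2). Kets absent from the input have amplitude 0.
(|000⟩, |100⟩): (a, b) = (0.656, 0) → (0.4639, 0.4639)
(|011⟩, |111⟩): (a, b) = (0.7548, 0) → (0.5337, 0.5337)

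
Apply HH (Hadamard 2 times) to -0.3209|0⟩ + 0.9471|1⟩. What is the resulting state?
-0.3209|0⟩ + 0.9471|1⟩

H² = I, so an even number of Hadamards cancels: H^2 = I and the state is unchanged.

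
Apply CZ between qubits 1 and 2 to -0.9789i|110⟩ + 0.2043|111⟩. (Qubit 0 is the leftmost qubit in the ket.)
-0.9789i|110⟩ - 0.2043|111⟩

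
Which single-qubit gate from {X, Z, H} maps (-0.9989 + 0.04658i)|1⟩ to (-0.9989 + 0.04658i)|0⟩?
X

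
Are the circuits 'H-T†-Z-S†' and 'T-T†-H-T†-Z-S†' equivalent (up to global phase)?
Yes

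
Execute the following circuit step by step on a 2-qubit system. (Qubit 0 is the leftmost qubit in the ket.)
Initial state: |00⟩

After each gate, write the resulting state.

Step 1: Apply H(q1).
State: 1/√2|00⟩ + 1/√2|01⟩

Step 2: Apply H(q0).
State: 1/2|00⟩ + 1/2|01⟩ + 1/2|10⟩ + 1/2|11⟩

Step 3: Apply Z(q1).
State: 1/2|00⟩ - 1/2|01⟩ + 1/2|10⟩ - 1/2|11⟩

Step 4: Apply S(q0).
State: 1/2|00⟩ - 1/2|01⟩ + (1/2)i|10⟩ - (1/2)i|11⟩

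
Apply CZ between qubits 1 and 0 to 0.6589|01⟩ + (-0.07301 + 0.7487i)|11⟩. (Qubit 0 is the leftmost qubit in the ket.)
0.6589|01⟩ + (0.07301 - 0.7487i)|11⟩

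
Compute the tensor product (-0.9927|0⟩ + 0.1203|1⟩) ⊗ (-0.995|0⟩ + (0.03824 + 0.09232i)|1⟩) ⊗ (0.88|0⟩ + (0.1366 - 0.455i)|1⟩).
0.8692|000⟩ + (0.1349 - 0.4494i)|001⟩ + (-0.03341 - 0.08065i)|010⟩ + (-0.04688 + 0.004753i)|011⟩ - 0.1053|100⟩ + (-0.01635 + 0.05446i)|101⟩ + (0.004048 + 0.009773i)|110⟩ + (0.005682 - 0.000576i)|111⟩

amp(|b₁b₂…⟩) = product of the factor amplitudes for bits b₁, b₂, …; only kets whose every factor amplitude is nonzero survive.
|000⟩: (-0.9927)(-0.995)(0.88) = 0.8692
|001⟩: (-0.9927)(-0.995)(0.1366 - 0.455i) = (0.1349 - 0.4494i)
|010⟩: (-0.9927)(0.03824 + 0.09232i)(0.88) = (-0.03341 - 0.08065i)
|011⟩: (-0.9927)(0.03824 + 0.09232i)(0.1366 - 0.455i) = (-0.04688 + 0.004753i)
|100⟩: (0.1203)(-0.995)(0.88) = -0.1053
|101⟩: (0.1203)(-0.995)(0.1366 - 0.455i) = (-0.01635 + 0.05446i)
|110⟩: (0.1203)(0.03824 + 0.09232i)(0.88) = (0.004048 + 0.009773i)
|111⟩: (0.1203)(0.03824 + 0.09232i)(0.1366 - 0.455i) = (0.005682 - 0.000576i)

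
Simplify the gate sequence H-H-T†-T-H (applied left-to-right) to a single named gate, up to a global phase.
H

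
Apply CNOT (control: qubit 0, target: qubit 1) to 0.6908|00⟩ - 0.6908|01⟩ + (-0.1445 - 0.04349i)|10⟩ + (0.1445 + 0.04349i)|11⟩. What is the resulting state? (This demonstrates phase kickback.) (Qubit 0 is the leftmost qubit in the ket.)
0.6908|00⟩ - 0.6908|01⟩ + (0.1445 + 0.04349i)|10⟩ + (-0.1445 - 0.04349i)|11⟩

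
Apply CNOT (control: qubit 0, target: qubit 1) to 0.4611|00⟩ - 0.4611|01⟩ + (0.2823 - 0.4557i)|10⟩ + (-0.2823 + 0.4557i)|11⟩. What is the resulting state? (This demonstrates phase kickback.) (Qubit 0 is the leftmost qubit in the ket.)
0.4611|00⟩ - 0.4611|01⟩ + (-0.2823 + 0.4557i)|10⟩ + (0.2823 - 0.4557i)|11⟩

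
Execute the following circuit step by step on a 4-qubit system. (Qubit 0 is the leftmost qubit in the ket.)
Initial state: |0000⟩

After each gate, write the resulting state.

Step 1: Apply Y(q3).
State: i|0001⟩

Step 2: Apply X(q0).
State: i|1001⟩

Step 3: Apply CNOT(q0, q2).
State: i|1011⟩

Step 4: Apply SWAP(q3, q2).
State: i|1011⟩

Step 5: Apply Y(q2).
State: |1001⟩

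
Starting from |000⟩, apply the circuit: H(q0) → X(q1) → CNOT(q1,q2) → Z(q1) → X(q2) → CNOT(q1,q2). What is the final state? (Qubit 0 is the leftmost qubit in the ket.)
-1/√2|011⟩ - 1/√2|111⟩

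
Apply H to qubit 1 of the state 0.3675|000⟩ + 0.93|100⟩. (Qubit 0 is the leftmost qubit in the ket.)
0.2599|000⟩ + 0.2599|010⟩ + 0.6576|100⟩ + 0.6576|110⟩

H on qubit 1 mixes each pair of kets that differ only in qubit 1: amplitudes (a, b) of (|…0…⟩, |…1…⟩) become ((a + b)/√2, (a − b)/√2). Kets absent from the input have amplitude 0.
(|000⟩, |010⟩): (a, b) = (0.3675, 0) → (0.2599, 0.2599)
(|100⟩, |110⟩): (a, b) = (0.93, 0) → (0.6576, 0.6576)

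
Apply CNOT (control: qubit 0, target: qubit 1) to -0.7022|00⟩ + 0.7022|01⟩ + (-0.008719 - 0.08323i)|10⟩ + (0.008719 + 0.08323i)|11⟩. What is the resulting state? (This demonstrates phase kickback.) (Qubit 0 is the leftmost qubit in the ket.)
-0.7022|00⟩ + 0.7022|01⟩ + (0.008719 + 0.08323i)|10⟩ + (-0.008719 - 0.08323i)|11⟩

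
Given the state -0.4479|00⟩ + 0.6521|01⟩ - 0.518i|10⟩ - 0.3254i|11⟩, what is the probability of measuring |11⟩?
0.1059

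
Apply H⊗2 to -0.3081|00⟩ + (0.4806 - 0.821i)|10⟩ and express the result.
(0.08625 - 0.4105i)|00⟩ + (0.08625 - 0.4105i)|01⟩ + (-0.3944 + 0.4105i)|10⟩ + (-0.3944 + 0.4105i)|11⟩

H⊗2 gives amp(|y⟩) = (1/2) Σ_x (−1)^(x·y) amp(|x⟩), where x·y is the number of positions in which both x and y have a 1.
|00⟩: (-0.3081 + (0.4806 - 0.821i))/2 = (0.08625 - 0.4105i)
|01⟩: (-0.3081 + (0.4806 - 0.821i))/2 = (0.08625 - 0.4105i)
|10⟩: (-0.3081 - (0.4806 - 0.821i))/2 = (-0.3944 + 0.4105i)
|11⟩: (-0.3081 - (0.4806 - 0.821i))/2 = (-0.3944 + 0.4105i)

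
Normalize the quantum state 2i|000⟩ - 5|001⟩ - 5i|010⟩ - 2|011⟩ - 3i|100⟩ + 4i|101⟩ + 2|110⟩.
0.2144i|000⟩ - 0.5361|001⟩ - 0.5361i|010⟩ - 0.2144|011⟩ - 0.3216i|100⟩ + 0.4288i|101⟩ + 0.2144|110⟩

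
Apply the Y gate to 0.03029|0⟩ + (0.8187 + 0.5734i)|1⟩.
(0.5734 - 0.8187i)|0⟩ + 0.03029i|1⟩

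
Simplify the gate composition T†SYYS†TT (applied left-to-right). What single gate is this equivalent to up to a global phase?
T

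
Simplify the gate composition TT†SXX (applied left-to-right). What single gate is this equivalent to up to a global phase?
S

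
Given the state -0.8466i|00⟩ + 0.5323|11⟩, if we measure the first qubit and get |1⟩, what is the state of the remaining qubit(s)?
|1⟩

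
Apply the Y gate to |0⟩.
i|1⟩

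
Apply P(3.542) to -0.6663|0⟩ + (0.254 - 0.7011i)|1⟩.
-0.6663|0⟩ + (-0.5072 + 0.5466i)|1⟩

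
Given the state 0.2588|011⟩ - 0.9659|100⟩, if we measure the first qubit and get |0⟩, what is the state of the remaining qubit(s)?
|11⟩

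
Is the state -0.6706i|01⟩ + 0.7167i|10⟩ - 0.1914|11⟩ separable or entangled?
Entangled

Writing the state as a|00⟩ + b|01⟩ + c|10⟩ + d|11⟩, it is a product state iff ad − bc = 0.
Here (a, b, c, d) = (0, -0.6706i, 0.7167i, -0.1914): ad − bc = (0)(-0.1914) − (-0.6706i)(0.7167i) = -0.4806 ≠ 0, so the state is entangled.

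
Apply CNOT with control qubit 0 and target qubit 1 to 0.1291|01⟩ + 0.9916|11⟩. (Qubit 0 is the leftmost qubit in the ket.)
0.1291|01⟩ + 0.9916|10⟩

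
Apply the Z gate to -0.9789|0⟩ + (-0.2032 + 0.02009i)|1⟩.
-0.9789|0⟩ + (0.2032 - 0.02009i)|1⟩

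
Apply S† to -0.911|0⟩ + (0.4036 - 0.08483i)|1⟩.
-0.911|0⟩ + (-0.08483 - 0.4036i)|1⟩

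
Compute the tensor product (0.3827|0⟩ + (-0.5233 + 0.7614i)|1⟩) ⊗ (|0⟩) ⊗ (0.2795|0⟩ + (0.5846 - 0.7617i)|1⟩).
0.107|000⟩ + (0.2237 - 0.2915i)|001⟩ + (-0.1463 + 0.2128i)|100⟩ + (0.274 + 0.8437i)|101⟩

amp(|b₁b₂…⟩) = product of the factor amplitudes for bits b₁, b₂, …; only kets whose every factor amplitude is nonzero survive.
|000⟩: (0.3827)(1)(0.2795) = 0.107
|001⟩: (0.3827)(1)(0.5846 - 0.7617i) = (0.2237 - 0.2915i)
|100⟩: (-0.5233 + 0.7614i)(1)(0.2795) = (-0.1463 + 0.2128i)
|101⟩: (-0.5233 + 0.7614i)(1)(0.5846 - 0.7617i) = (0.274 + 0.8437i)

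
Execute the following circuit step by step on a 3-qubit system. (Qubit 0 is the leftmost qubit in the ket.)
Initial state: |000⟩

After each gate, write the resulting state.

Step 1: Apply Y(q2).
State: i|001⟩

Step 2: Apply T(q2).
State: (-1/√2 + (1/√2)i)|001⟩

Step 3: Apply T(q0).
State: (-1/√2 + (1/√2)i)|001⟩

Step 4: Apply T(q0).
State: (-1/√2 + (1/√2)i)|001⟩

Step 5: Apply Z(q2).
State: (1/√2 - (1/√2)i)|001⟩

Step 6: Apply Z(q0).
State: (1/√2 - (1/√2)i)|001⟩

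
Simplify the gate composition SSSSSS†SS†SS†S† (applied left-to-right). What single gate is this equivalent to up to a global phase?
S†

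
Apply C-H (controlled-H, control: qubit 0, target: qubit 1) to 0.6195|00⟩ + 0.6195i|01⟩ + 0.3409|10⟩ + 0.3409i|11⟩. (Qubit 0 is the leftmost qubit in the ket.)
0.6195|00⟩ + 0.6195i|01⟩ + (0.2411 + 0.2411i)|10⟩ + (0.2411 - 0.2411i)|11⟩

C-H leaves the control-|0⟩ kets |00⟩, |01⟩ unchanged and applies H to qubit 1 on the control-|1⟩ pair (|10⟩, |11⟩).
H = [[1/√2, 1/√2], [1/√2, -1/√2]].
With a = amp(|10⟩) = 0.3409 and b = amp(|11⟩) = 0.3409i:
new amp(|10⟩) = (1/√2)·a + (1/√2)·b = (0.2411 + 0.2411i)
new amp(|11⟩) = (1/√2)·a + (-1/√2)·b = (0.2411 - 0.2411i)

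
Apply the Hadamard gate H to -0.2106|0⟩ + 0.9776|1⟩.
0.5424|0⟩ - 0.8402|1⟩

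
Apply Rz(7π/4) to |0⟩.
(-0.9239 - 0.3827i)|0⟩

Rz(7π/4) = [[e^(−iθ/2), 0], [0, e^(iθ/2)]] with e^(±iθ/2) = cos(θ/2) ± i·sin(θ/2); θ = 7π/4, cos(θ/2) ≈ -0.92388, sin(θ/2) ≈ 0.382683.
With a = amp(|0⟩) = 1 and b = amp(|1⟩) = 0:
new amp(|0⟩) = (-0.92388 - 0.382683i)·a = (-0.9239 - 0.3827i)
new amp(|1⟩) = (-0.92388 + 0.382683i)·b = 0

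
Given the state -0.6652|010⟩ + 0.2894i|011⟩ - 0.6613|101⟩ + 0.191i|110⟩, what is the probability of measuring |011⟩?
0.08375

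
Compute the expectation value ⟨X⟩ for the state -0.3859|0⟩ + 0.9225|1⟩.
-0.712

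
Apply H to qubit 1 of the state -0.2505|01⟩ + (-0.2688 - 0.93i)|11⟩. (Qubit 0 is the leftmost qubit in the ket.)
-0.1771|00⟩ + 0.1771|01⟩ + (-0.1901 - 0.6576i)|10⟩ + (0.1901 + 0.6576i)|11⟩

H on qubit 1 mixes each pair of kets that differ only in qubit 1: amplitudes (a, b) of (|…0…⟩, |…1…⟩) become ((a + b)/√2, (a − b)/√2). Kets absent from the input have amplitude 0.
(|00⟩, |01⟩): (a, b) = (0, -0.2505) → (-0.1771, 0.1771)
(|10⟩, |11⟩): (a, b) = (0, (-0.2688 - 0.93i)) → ((-0.1901 - 0.6576i), (0.1901 + 0.6576i))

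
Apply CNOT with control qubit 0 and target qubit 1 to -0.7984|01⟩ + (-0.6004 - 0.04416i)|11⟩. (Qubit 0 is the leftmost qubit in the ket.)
-0.7984|01⟩ + (-0.6004 - 0.04416i)|10⟩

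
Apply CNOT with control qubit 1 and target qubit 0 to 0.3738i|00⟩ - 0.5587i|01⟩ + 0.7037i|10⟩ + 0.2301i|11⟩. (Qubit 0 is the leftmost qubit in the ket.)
0.3738i|00⟩ + 0.2301i|01⟩ + 0.7037i|10⟩ - 0.5587i|11⟩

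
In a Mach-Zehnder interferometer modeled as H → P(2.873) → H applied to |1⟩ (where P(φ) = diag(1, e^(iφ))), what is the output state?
(0.9821 - 0.1327i)|0⟩ + (0.01793 + 0.1327i)|1⟩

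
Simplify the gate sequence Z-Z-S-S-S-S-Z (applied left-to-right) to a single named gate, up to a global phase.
Z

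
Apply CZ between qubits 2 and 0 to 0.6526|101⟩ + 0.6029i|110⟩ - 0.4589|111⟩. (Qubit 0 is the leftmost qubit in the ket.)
-0.6526|101⟩ + 0.6029i|110⟩ + 0.4589|111⟩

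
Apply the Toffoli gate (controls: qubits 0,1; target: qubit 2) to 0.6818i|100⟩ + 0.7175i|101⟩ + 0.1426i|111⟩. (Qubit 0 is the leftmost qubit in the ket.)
0.6818i|100⟩ + 0.7175i|101⟩ + 0.1426i|110⟩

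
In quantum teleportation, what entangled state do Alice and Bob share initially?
Bell state |Φ+⟩ = (|00⟩ + |11⟩)/√2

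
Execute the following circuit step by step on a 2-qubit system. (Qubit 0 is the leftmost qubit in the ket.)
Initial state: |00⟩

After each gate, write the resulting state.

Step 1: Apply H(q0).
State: 1/√2|00⟩ + 1/√2|10⟩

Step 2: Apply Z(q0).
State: 1/√2|00⟩ - 1/√2|10⟩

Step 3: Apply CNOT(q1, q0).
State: 1/√2|00⟩ - 1/√2|10⟩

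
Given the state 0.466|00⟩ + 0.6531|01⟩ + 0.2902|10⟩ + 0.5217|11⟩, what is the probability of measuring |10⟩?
0.08422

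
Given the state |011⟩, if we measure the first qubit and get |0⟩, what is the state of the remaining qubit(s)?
|11⟩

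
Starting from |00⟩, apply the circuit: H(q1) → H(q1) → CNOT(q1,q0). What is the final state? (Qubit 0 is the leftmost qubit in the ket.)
|00⟩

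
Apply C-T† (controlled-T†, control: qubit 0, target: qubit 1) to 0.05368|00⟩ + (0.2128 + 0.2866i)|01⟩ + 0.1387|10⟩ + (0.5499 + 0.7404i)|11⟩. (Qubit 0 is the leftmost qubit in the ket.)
0.05368|00⟩ + (0.2128 + 0.2866i)|01⟩ + 0.1387|10⟩ + (0.9124 + 0.1347i)|11⟩

C-T† leaves the control-|0⟩ kets |00⟩, |01⟩ unchanged and applies T† to qubit 1 on the control-|1⟩ pair (|10⟩, |11⟩).
T† = [[1, 0], [0, (1/√2 - (1/√2)i)]].
With a = amp(|10⟩) = 0.1387 and b = amp(|11⟩) = (0.5499 + 0.7404i):
new amp(|10⟩) = (1)·a = 0.1387
new amp(|11⟩) = (1/√2 - (1/√2)i)·b = (0.9124 + 0.1347i)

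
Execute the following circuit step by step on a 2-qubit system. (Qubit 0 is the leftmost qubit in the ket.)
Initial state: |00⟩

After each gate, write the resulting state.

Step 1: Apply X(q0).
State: |10⟩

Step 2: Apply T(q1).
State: |10⟩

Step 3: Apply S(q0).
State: i|10⟩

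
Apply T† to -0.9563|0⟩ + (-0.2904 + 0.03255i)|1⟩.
-0.9563|0⟩ + (-0.1823 + 0.2284i)|1⟩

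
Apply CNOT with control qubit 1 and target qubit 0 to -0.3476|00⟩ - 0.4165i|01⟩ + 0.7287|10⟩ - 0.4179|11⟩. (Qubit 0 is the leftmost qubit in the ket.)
-0.3476|00⟩ - 0.4179|01⟩ + 0.7287|10⟩ - 0.4165i|11⟩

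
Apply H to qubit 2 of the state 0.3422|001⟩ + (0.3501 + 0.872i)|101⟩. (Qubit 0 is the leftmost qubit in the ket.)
0.242|000⟩ - 0.242|001⟩ + (0.2476 + 0.6166i)|100⟩ + (-0.2476 - 0.6166i)|101⟩

H on qubit 2 mixes each pair of kets that differ only in qubit 2: amplitudes (a, b) of (|…0…⟩, |…1…⟩) become ((a + b)/√2, (a − b)/√2). Kets absent from the input have amplitude 0.
(|000⟩, |001⟩): (a, b) = (0, 0.3422) → (0.242, -0.242)
(|100⟩, |101⟩): (a, b) = (0, (0.3501 + 0.872i)) → ((0.2476 + 0.6166i), (-0.2476 - 0.6166i))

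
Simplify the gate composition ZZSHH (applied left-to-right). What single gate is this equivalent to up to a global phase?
S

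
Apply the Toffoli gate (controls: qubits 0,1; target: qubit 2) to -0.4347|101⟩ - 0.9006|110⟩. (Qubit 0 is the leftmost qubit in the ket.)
-0.4347|101⟩ - 0.9006|111⟩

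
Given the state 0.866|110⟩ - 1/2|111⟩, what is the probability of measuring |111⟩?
1/4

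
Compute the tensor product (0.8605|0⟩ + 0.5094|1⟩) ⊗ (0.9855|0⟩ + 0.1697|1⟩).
0.848|00⟩ + 0.146|01⟩ + 0.502|10⟩ + 0.08645|11⟩

amp(|b₁b₂…⟩) = product of the factor amplitudes for bits b₁, b₂, …; only kets whose every factor amplitude is nonzero survive.
|00⟩: (0.8605)(0.9855) = 0.848
|01⟩: (0.8605)(0.1697) = 0.146
|10⟩: (0.5094)(0.9855) = 0.502
|11⟩: (0.5094)(0.1697) = 0.08645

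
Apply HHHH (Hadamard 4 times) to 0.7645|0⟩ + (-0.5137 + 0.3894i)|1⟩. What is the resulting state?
0.7645|0⟩ + (-0.5137 + 0.3894i)|1⟩

H² = I, so an even number of Hadamards cancels: H^4 = I and the state is unchanged.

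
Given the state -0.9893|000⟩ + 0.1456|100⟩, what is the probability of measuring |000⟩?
0.9787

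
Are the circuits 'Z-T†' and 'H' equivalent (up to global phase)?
No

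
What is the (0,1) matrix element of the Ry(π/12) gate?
-0.1305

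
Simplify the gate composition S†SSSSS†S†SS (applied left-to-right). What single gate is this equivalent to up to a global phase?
S†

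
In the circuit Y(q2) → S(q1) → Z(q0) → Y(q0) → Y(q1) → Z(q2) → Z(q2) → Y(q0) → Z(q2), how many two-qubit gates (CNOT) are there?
0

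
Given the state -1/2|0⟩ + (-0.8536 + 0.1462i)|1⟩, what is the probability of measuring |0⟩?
1/4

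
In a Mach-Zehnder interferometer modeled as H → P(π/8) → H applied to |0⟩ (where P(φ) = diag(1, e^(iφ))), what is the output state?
(0.9619 + 0.1913i)|0⟩ + (0.03806 - 0.1913i)|1⟩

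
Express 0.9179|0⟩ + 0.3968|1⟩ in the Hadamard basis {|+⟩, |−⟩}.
0.9296|+⟩ + 0.3685|−⟩

With |ψ⟩ = α|0⟩ + β|1⟩, the Hadamard-basis coefficients are ⟨+|ψ⟩ = (α + β)/√2 and ⟨−|ψ⟩ = (α − β)/√2.
Here α = 0.9179, β = 0.3968: (α + β)/√2 = 0.9296, (α − β)/√2 = 0.3685.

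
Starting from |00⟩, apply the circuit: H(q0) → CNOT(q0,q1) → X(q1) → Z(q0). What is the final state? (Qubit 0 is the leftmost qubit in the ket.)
1/√2|01⟩ - 1/√2|10⟩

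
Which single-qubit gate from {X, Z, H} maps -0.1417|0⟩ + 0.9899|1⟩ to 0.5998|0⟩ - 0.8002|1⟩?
H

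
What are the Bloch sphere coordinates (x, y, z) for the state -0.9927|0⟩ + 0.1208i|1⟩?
(0, -0.2398, 0.9709)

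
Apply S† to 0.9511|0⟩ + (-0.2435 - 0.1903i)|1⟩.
0.9511|0⟩ + (-0.1903 + 0.2435i)|1⟩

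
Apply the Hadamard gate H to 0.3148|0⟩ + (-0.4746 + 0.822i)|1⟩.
(-0.113 + 0.5812i)|0⟩ + (0.5582 - 0.5812i)|1⟩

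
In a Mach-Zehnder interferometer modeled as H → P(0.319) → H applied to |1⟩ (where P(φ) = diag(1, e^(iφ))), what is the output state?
(0.02523 - 0.1568i)|0⟩ + (0.9748 + 0.1568i)|1⟩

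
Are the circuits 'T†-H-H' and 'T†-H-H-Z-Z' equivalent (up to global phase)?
Yes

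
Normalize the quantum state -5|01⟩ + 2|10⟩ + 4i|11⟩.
-0.7454|01⟩ + 0.2981|10⟩ + 0.5963i|11⟩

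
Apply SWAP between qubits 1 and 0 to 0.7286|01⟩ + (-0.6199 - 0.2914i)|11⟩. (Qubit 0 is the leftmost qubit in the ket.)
0.7286|10⟩ + (-0.6199 - 0.2914i)|11⟩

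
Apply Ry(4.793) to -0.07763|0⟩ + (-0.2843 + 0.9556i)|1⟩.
(0.2498 - 0.6479i)|0⟩ + (0.1563 - 0.7024i)|1⟩

Ry(4.793) = [[cos(θ/2), −sin(θ/2)], [sin(θ/2), cos(θ/2)]]; θ = 4.793, cos(θ/2) ≈ -0.735025, sin(θ/2) ≈ 0.67804.
With a = amp(|0⟩) = -0.07763 and b = amp(|1⟩) = (-0.2843 + 0.9556i):
new amp(|0⟩) = (-0.735025)·a + (-0.67804)·b = (0.2498 - 0.6479i)
new amp(|1⟩) = (0.67804)·a + (-0.735025)·b = (0.1563 - 0.7024i)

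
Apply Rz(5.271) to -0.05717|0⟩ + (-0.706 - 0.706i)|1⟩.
(0.05 + 0.02771i)|0⟩ + (0.9597 + 0.2753i)|1⟩

Rz(5.271) = [[e^(−iθ/2), 0], [0, e^(iθ/2)]] with e^(±iθ/2) = cos(θ/2) ± i·sin(θ/2); θ = 5.271, cos(θ/2) ≈ -0.874645, sin(θ/2) ≈ 0.484763.
With a = amp(|0⟩) = -0.05717 and b = amp(|1⟩) = (-0.706 - 0.706i):
new amp(|0⟩) = (-0.874645 - 0.484763i)·a = (0.05 + 0.02771i)
new amp(|1⟩) = (-0.874645 + 0.484763i)·b = (0.9597 + 0.2753i)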